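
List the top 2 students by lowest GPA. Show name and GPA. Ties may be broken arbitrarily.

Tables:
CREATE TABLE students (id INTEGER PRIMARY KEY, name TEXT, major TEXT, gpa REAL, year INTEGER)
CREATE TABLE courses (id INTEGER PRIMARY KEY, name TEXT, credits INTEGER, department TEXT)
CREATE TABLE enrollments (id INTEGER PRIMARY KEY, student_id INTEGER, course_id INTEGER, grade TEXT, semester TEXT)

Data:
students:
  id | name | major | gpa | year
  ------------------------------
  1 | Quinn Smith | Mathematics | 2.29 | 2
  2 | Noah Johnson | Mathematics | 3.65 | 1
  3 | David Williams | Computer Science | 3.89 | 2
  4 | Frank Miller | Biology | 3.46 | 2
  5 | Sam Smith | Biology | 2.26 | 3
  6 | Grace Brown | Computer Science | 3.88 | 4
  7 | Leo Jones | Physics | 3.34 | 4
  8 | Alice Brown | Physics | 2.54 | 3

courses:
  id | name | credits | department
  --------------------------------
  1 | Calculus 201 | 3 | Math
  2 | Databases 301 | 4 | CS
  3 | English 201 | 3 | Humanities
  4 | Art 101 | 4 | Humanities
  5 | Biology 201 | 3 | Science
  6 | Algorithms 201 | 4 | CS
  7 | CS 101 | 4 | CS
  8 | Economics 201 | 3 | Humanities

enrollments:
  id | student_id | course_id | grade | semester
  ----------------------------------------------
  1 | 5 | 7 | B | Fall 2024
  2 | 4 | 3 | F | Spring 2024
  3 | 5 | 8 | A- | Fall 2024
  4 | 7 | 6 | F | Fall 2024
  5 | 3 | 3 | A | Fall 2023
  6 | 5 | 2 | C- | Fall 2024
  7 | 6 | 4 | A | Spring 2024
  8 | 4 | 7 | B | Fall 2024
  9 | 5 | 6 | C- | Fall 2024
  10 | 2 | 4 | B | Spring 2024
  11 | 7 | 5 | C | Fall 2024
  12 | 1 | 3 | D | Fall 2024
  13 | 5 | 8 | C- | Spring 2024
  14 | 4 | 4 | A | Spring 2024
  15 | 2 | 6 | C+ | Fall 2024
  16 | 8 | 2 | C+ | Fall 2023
SELECT name, gpa FROM students ORDER BY gpa ASC LIMIT 2

Execution result:
name | gpa
Sam Smith | 2.26
Quinn Smith | 2.29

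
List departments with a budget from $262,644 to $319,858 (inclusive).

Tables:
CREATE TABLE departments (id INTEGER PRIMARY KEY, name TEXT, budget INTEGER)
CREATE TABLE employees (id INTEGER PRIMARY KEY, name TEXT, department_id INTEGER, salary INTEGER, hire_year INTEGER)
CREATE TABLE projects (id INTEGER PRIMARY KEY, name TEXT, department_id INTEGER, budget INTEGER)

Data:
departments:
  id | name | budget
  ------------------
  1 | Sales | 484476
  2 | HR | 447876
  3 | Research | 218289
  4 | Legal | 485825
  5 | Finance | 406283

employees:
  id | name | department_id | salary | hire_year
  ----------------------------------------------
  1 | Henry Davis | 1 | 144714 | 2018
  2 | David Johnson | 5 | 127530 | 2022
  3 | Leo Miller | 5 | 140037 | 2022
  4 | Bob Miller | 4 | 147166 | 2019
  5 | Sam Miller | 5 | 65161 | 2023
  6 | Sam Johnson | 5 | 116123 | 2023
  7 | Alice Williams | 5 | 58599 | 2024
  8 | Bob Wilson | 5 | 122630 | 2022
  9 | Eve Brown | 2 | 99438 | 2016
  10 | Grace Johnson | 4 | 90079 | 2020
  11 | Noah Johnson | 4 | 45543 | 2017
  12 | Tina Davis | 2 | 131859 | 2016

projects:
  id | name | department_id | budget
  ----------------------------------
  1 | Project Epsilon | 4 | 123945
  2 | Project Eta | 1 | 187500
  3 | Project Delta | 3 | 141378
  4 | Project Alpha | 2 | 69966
SELECT name, budget FROM departments WHERE budget BETWEEN 262644 AND 319858

Execution result:
(no rows)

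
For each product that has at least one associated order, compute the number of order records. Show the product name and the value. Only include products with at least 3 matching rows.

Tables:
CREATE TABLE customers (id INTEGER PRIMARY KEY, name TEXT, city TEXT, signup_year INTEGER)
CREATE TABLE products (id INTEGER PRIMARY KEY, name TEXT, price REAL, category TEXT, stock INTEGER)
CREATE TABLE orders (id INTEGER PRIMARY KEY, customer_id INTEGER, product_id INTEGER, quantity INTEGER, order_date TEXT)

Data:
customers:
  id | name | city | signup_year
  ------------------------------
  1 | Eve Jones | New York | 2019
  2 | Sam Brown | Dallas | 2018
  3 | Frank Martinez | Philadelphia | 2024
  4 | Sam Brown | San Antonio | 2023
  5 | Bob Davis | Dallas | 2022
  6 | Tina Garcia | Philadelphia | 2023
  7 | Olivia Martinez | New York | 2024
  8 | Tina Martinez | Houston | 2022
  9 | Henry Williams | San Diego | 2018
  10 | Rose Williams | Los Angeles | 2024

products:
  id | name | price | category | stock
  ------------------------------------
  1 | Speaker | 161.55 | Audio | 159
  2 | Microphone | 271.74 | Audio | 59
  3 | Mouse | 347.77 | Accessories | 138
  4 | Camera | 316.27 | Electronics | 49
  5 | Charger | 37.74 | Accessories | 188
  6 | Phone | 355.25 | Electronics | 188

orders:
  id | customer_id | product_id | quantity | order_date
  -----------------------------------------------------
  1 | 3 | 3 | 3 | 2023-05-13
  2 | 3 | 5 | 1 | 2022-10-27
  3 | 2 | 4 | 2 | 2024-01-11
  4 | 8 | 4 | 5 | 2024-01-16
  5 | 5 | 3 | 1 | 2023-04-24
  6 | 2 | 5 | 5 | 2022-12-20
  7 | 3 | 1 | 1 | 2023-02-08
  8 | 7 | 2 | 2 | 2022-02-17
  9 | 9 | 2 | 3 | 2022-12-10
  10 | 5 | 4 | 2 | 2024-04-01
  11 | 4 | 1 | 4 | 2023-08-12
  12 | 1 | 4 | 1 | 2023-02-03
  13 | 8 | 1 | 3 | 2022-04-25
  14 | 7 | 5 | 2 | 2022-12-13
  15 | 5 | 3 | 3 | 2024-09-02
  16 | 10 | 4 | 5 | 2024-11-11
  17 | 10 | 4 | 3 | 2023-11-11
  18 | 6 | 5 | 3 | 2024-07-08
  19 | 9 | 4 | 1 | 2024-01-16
SELECT p.name, COUNT(*) AS n FROM orders c JOIN products p ON c.product_id = p.id GROUP BY p.id, p.name HAVING COUNT(*) >= 3

Execution result:
name | n
Speaker | 3
Mouse | 3
Camera | 7
Charger | 4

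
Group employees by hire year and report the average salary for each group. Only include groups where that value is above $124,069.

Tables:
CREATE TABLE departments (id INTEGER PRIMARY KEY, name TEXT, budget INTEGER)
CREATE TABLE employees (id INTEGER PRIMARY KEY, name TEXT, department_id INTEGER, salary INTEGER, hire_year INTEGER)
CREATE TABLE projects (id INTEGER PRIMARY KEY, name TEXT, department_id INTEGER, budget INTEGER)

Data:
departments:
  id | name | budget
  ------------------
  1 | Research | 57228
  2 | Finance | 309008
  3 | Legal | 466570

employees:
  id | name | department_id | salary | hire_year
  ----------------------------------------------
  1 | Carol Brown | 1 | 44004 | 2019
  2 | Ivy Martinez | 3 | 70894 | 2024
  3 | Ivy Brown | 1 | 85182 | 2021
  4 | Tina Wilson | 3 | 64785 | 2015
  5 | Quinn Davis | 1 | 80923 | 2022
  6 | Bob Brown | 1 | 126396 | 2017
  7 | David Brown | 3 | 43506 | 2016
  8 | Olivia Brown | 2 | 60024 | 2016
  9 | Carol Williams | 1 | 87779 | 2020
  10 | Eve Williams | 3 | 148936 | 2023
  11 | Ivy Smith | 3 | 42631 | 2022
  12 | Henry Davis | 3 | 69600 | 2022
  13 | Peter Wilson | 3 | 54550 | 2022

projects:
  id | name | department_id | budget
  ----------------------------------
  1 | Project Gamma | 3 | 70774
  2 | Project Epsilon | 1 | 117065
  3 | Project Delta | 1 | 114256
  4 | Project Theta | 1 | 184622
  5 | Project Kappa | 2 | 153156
SELECT hire_year, AVG(salary) AS avg_salary FROM employees GROUP BY hire_year HAVING AVG(salary) > 124069

Execution result:
hire_year | avg_salary
2017 | 126396.00
2023 | 148936.00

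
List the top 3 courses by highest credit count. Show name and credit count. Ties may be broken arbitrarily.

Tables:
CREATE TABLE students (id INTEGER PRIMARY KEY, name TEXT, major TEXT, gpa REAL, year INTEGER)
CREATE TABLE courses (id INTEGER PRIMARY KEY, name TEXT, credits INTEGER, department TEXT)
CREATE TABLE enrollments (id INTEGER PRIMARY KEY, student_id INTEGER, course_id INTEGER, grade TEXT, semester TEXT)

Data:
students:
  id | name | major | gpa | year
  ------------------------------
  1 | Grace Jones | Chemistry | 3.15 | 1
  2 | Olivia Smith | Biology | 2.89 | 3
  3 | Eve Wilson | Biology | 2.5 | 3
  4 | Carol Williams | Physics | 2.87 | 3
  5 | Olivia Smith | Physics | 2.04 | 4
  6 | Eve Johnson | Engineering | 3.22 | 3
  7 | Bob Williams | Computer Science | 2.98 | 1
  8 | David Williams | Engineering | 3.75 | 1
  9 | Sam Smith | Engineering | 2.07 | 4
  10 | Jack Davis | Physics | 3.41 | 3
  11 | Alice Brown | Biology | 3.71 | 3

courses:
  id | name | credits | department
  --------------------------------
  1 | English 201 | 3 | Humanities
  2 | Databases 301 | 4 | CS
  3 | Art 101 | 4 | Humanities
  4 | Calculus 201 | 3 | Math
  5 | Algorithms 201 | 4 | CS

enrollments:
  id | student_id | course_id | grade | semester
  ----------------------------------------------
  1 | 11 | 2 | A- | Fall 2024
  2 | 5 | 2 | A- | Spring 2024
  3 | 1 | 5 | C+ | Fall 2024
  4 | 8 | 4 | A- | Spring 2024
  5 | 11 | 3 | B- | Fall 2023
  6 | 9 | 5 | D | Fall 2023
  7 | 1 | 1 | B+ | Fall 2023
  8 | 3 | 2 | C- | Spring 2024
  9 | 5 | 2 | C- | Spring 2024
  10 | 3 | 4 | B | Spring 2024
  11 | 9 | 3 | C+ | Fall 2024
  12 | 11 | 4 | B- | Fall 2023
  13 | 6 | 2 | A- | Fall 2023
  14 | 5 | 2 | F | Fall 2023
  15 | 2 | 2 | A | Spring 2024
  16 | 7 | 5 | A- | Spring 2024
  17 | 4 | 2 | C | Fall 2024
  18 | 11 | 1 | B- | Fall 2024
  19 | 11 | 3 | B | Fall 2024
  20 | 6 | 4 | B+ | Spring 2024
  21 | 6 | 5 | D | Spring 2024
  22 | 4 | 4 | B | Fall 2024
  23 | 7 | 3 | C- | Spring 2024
SELECT name, credits FROM courses ORDER BY credits DESC LIMIT 3

Execution result:
name | credits
Databases 301 | 4
Art 101 | 4
Algorithms 201 | 4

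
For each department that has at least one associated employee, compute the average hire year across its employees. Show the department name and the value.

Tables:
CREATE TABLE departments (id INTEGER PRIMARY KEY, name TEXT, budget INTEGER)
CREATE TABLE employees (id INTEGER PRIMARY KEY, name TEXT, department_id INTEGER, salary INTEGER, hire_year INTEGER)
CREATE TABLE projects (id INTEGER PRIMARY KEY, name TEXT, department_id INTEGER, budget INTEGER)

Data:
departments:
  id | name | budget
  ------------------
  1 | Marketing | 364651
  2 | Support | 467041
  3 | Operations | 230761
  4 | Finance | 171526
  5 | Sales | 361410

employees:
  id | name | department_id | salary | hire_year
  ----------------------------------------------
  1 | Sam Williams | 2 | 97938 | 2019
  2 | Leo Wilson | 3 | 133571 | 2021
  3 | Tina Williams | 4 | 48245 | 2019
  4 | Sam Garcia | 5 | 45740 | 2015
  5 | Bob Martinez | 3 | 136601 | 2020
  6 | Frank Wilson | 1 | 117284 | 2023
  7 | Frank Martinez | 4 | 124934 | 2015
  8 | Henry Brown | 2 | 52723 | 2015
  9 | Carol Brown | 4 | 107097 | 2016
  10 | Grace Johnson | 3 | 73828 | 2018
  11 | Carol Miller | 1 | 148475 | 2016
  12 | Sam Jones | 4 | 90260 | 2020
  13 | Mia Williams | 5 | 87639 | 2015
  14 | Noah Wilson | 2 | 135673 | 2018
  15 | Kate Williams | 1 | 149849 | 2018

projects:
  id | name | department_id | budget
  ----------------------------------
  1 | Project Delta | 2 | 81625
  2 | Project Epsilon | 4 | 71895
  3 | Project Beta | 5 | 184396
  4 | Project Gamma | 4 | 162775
SELECT p.name, AVG(c.hire_year) AS avg_hire_year FROM employees c JOIN departments p ON c.department_id = p.id GROUP BY p.id, p.name

Execution result:
name | avg_hire_year
Marketing | 2019.00
Support | 2017.33
Operations | 2019.67
Finance | 2017.50
Sales | 2015.00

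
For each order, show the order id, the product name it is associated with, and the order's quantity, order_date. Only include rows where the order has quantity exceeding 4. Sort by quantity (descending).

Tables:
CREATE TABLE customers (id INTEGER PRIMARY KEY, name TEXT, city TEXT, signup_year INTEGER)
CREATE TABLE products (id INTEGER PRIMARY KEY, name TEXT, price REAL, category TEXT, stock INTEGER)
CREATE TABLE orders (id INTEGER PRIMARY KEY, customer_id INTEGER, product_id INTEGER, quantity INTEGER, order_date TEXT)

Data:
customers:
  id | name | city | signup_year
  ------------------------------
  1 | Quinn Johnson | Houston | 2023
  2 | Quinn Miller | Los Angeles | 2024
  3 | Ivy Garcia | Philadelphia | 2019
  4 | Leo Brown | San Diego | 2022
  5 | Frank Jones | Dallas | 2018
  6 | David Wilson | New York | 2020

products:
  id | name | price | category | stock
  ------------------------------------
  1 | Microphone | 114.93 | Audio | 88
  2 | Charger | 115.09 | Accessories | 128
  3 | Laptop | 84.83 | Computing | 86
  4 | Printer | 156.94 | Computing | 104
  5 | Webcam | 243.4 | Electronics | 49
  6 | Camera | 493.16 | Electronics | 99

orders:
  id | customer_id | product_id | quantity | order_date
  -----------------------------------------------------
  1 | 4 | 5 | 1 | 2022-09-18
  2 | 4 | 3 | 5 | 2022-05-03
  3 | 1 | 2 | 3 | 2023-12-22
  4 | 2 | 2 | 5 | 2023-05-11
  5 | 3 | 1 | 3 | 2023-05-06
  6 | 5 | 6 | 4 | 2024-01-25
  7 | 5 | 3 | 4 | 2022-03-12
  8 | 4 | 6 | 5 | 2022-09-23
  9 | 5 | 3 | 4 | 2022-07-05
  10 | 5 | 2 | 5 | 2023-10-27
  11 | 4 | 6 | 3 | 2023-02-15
SELECT c.id, p.name AS product, c.quantity, c.order_date FROM orders c JOIN products p ON c.product_id = p.id WHERE c.quantity > 4 ORDER BY c.quantity DESC

Execution result:
id | product | quantity | order_date
2 | Laptop | 5 | 2022-05-03
4 | Charger | 5 | 2023-05-11
8 | Camera | 5 | 2022-09-23
10 | Charger | 5 | 2023-10-27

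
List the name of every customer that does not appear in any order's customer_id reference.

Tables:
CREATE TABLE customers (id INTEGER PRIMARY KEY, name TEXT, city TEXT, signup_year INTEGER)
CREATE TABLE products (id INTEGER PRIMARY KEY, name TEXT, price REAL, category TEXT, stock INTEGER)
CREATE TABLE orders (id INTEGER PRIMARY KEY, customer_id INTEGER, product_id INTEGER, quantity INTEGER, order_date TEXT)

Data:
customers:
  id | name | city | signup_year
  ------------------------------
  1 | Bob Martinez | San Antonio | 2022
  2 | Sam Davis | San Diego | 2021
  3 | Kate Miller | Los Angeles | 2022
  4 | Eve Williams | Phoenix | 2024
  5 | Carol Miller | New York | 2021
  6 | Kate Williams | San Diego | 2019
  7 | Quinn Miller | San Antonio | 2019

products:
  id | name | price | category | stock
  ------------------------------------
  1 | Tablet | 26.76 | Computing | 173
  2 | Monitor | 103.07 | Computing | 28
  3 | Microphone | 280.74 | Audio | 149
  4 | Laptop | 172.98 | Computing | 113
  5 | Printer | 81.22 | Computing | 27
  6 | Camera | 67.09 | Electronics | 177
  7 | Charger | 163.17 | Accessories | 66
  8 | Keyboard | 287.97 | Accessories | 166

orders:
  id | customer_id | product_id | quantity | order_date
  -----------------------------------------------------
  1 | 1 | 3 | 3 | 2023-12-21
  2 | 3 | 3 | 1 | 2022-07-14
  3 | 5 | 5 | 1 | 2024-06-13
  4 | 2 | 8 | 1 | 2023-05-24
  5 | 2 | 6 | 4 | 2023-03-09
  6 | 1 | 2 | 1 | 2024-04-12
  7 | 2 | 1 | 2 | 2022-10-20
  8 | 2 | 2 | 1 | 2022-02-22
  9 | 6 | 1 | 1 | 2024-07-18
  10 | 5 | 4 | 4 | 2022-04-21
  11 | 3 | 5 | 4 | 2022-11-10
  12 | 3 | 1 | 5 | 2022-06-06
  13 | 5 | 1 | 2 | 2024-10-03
SELECT p.name FROM customers p LEFT JOIN orders c ON c.customer_id = p.id WHERE c.id IS NULL

Execution result:
name
Eve Williams
Quinn Miller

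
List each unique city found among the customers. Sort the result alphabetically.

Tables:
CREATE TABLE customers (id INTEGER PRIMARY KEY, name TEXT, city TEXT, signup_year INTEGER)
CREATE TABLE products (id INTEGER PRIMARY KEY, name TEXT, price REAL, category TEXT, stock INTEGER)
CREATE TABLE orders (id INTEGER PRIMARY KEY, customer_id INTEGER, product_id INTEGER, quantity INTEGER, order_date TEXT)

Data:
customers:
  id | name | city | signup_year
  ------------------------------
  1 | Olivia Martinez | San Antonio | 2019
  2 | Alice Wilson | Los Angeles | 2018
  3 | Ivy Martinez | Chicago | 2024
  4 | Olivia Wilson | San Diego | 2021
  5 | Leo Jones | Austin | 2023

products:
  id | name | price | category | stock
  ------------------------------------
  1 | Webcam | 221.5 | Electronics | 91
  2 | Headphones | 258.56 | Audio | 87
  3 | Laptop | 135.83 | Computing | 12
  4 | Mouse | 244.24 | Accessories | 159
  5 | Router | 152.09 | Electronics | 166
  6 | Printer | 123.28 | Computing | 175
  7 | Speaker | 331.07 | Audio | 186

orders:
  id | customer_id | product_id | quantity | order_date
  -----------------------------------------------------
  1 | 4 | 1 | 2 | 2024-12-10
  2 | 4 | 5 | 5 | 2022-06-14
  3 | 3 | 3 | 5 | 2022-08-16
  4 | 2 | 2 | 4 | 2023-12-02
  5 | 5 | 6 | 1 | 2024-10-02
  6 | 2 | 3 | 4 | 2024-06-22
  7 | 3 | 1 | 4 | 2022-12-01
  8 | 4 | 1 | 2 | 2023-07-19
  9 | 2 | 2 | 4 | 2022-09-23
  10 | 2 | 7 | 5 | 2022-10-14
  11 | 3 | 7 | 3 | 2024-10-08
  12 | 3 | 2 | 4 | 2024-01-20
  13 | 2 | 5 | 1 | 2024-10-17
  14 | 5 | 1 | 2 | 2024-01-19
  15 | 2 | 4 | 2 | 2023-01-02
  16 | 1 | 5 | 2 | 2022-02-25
SELECT DISTINCT city FROM customers ORDER BY city

Execution result:
city
Austin
Chicago
Los Angeles
San Antonio
San Diego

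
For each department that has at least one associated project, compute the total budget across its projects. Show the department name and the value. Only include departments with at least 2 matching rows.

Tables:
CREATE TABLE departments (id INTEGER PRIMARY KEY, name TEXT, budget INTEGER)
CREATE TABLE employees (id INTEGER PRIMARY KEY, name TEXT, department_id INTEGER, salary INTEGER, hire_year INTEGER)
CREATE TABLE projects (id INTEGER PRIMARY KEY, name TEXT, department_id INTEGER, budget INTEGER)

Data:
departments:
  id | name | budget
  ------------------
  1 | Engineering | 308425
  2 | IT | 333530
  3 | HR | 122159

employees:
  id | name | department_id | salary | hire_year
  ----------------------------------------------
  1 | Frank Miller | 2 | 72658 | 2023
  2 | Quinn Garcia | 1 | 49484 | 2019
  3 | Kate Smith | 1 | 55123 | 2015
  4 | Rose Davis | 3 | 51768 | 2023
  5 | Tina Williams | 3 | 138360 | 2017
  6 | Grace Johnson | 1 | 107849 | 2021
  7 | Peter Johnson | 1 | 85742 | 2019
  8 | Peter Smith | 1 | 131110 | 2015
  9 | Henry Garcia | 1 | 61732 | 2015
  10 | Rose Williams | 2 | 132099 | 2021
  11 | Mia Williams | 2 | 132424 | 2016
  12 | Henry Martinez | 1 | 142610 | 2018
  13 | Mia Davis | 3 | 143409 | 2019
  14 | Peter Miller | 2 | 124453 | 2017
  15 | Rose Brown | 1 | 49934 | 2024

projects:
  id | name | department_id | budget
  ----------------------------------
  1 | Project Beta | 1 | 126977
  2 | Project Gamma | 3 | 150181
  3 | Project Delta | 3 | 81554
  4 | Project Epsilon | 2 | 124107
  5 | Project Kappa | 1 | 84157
SELECT p.name, SUM(c.budget) AS sum_budget FROM projects c JOIN departments p ON c.department_id = p.id GROUP BY p.id, p.name HAVING COUNT(*) >= 2

Execution result:
name | sum_budget
Engineering | 211134
HR | 231735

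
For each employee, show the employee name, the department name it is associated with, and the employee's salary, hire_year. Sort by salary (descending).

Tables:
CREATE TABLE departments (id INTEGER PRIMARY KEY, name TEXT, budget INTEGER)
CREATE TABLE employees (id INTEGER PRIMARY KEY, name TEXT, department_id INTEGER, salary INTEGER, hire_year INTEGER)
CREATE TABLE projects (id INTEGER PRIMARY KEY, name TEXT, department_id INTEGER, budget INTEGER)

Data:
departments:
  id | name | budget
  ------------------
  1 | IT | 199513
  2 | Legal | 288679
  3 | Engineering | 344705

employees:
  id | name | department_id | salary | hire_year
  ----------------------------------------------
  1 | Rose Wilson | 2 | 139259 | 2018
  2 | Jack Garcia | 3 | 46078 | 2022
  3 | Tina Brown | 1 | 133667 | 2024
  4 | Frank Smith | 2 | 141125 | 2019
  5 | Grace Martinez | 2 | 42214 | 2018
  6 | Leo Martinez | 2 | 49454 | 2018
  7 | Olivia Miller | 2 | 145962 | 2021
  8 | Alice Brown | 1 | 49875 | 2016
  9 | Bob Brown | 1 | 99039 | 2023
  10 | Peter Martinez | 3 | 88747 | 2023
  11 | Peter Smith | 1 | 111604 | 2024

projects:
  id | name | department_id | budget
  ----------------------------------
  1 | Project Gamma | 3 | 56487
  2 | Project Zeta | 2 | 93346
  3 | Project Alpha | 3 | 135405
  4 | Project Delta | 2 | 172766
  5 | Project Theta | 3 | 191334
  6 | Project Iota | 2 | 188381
SELECT c.name, p.name AS department, c.salary, c.hire_year FROM employees c JOIN departments p ON c.department_id = p.id ORDER BY c.salary DESC

Execution result:
name | department | salary | hire_year
Olivia Miller | Legal | 145962 | 2021
Frank Smith | Legal | 141125 | 2019
Rose Wilson | Legal | 139259 | 2018
Tina Brown | IT | 133667 | 2024
Peter Smith | IT | 111604 | 2024
Bob Brown | IT | 99039 | 2023
Peter Martinez | Engineering | 88747 | 2023
Alice Brown | IT | 49875 | 2016
Leo Martinez | Legal | 49454 | 2018
Jack Garcia | Engineering | 46078 | 2022
Grace Martinez | Legal | 42214 | 2018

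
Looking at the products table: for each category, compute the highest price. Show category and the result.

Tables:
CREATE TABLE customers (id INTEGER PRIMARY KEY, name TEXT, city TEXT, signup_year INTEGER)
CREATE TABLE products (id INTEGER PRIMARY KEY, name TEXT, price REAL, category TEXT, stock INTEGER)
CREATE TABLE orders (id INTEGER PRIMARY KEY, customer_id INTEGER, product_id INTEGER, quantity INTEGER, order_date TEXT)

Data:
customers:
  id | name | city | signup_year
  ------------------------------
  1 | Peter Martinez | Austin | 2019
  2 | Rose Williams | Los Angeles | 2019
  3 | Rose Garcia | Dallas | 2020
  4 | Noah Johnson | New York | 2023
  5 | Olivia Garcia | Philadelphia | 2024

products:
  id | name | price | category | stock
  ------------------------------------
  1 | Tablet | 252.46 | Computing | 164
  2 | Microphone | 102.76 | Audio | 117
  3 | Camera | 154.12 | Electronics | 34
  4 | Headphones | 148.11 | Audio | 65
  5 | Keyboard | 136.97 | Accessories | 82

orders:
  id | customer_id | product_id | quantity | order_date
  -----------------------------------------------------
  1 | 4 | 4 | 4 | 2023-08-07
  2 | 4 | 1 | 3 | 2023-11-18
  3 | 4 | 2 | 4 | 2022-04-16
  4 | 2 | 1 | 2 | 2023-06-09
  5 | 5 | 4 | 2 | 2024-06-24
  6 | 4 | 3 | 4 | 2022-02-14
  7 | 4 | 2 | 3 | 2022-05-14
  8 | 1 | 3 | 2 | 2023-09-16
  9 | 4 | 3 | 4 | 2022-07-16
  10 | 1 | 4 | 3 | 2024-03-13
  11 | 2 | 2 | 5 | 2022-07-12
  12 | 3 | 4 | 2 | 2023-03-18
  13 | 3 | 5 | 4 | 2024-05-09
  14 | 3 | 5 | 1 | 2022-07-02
SELECT category, MAX(price) AS max_price FROM products GROUP BY category

Execution result:
category | max_price
Accessories | 136.97
Audio | 148.11
Computing | 252.46
Electronics | 154.12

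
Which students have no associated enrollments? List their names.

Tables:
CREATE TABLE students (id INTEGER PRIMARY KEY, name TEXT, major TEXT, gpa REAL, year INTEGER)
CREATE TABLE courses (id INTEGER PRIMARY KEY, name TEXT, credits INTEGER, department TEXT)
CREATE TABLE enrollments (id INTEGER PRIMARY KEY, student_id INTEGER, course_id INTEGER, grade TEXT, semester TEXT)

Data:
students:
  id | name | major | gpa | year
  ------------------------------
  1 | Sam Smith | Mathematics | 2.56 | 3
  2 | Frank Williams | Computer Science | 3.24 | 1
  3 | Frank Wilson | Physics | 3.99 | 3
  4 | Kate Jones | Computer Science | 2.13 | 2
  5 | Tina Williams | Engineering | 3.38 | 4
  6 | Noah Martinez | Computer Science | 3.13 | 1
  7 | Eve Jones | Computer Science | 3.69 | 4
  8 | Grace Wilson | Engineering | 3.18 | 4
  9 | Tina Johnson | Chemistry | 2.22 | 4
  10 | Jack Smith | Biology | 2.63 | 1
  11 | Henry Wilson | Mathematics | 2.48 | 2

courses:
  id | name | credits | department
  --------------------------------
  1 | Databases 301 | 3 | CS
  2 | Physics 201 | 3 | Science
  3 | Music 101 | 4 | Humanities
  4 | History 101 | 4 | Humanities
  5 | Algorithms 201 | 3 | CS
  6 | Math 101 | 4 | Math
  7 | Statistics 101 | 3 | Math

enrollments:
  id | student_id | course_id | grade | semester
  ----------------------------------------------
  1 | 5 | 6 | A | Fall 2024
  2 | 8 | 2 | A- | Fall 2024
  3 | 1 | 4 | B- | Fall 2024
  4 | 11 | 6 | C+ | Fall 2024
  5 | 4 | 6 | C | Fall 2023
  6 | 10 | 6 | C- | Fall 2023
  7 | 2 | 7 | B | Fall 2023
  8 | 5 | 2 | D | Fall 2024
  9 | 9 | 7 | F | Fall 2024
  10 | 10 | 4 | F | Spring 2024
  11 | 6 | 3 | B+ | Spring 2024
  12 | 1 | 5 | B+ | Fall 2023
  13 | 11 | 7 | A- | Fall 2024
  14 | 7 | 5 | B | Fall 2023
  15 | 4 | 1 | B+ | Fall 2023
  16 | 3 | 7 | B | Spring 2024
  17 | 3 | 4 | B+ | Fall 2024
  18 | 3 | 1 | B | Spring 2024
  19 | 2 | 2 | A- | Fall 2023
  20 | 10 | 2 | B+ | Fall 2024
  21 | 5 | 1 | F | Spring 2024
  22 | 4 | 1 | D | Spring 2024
SELECT p.name FROM students p LEFT JOIN enrollments c ON c.student_id = p.id WHERE c.id IS NULL

Execution result:
(no rows)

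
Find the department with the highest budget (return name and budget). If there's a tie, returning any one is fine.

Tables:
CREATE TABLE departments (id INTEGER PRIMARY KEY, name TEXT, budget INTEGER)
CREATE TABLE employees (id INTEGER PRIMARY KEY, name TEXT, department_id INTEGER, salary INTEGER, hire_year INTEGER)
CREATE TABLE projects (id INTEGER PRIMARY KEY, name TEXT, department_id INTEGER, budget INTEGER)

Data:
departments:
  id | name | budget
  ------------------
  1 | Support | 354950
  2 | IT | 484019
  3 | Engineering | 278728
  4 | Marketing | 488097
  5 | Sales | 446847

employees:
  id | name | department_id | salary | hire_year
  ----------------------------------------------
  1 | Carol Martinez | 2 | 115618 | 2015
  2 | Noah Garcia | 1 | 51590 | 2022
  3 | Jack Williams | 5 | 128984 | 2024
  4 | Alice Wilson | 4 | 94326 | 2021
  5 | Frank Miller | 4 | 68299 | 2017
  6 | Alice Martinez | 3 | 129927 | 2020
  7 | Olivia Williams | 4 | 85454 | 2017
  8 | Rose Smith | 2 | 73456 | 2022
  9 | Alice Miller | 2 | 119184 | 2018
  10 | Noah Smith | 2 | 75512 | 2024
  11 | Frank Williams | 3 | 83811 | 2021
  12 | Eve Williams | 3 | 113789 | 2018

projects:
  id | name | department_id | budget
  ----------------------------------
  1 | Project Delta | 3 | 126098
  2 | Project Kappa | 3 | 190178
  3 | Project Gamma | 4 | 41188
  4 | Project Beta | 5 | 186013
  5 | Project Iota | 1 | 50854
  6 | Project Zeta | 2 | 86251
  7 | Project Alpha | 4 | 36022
SELECT name, budget FROM departments ORDER BY budget DESC LIMIT 1

Execution result:
name | budget
Marketing | 488097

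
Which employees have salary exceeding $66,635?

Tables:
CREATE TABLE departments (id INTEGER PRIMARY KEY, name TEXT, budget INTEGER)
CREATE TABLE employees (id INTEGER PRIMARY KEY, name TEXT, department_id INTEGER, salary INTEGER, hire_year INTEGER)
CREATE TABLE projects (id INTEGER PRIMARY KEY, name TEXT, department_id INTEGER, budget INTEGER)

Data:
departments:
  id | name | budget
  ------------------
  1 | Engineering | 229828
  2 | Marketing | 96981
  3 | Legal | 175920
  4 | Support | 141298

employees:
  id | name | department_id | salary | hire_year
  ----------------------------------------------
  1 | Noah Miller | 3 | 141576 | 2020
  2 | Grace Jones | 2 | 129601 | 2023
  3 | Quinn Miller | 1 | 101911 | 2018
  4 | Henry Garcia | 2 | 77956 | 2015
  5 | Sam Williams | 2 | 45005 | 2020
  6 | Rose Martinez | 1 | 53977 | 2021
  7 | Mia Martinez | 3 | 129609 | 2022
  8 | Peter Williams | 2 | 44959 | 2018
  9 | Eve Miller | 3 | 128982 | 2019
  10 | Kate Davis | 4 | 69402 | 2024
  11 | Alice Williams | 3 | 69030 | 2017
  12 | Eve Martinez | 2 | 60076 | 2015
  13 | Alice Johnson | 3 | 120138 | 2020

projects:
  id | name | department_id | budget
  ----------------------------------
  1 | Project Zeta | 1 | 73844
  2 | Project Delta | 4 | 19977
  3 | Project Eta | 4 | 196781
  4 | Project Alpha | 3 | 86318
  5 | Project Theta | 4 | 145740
SELECT name, salary FROM employees WHERE salary > 66635

Execution result:
name | salary
Noah Miller | 141576
Grace Jones | 129601
Quinn Miller | 101911
Henry Garcia | 77956
Mia Martinez | 129609
Eve Miller | 128982
Kate Davis | 69402
Alice Williams | 69030
Alice Johnson | 120138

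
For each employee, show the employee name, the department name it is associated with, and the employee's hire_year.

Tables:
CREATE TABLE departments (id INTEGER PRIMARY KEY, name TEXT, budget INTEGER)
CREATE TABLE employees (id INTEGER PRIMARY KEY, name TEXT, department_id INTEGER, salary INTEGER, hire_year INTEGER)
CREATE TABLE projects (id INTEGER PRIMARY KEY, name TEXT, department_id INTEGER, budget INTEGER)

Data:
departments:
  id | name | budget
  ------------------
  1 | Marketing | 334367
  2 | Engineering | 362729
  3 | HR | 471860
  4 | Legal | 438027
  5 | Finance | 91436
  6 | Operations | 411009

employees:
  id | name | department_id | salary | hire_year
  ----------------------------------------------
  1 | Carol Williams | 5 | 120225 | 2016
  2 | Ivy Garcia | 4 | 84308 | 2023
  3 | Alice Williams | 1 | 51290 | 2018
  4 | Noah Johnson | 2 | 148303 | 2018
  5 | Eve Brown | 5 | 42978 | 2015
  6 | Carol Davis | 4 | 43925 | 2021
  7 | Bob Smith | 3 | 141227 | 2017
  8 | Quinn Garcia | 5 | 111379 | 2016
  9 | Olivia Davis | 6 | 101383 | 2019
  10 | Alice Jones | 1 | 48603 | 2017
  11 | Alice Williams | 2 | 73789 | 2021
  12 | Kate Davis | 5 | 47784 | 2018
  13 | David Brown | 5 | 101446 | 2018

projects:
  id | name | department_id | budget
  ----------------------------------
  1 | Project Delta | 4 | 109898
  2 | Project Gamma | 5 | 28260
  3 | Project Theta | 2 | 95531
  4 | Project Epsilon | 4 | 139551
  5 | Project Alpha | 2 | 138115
SELECT c.name, p.name AS department, c.hire_year FROM employees c JOIN departments p ON c.department_id = p.id

Execution result:
name | department | hire_year
Carol Williams | Finance | 2016
Ivy Garcia | Legal | 2023
Alice Williams | Marketing | 2018
Noah Johnson | Engineering | 2018
Eve Brown | Finance | 2015
Carol Davis | Legal | 2021
Bob Smith | HR | 2017
Quinn Garcia | Finance | 2016
Olivia Davis | Operations | 2019
Alice Jones | Marketing | 2017
Alice Williams | Engineering | 2021
Kate Davis | Finance | 2018
David Brown | Finance | 2018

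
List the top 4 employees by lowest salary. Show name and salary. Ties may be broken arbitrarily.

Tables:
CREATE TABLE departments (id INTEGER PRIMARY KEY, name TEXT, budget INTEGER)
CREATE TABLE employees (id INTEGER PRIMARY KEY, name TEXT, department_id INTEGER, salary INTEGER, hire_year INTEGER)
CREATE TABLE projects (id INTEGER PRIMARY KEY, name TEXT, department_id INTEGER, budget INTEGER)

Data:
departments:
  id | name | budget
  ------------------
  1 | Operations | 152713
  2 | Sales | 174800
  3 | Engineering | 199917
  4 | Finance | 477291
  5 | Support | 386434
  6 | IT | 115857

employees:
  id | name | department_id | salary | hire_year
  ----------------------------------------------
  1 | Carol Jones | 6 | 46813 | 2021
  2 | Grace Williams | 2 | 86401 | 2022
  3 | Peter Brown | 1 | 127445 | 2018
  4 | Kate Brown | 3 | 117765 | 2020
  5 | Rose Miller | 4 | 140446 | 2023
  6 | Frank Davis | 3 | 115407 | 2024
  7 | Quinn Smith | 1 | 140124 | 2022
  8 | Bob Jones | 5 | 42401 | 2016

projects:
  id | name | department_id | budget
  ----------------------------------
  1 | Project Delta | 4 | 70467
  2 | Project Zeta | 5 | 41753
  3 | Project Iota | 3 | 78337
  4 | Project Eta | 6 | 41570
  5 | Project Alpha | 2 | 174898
SELECT name, salary FROM employees ORDER BY salary ASC LIMIT 4

Execution result:
name | salary
Bob Jones | 42401
Carol Jones | 46813
Grace Williams | 86401
Frank Davis | 115407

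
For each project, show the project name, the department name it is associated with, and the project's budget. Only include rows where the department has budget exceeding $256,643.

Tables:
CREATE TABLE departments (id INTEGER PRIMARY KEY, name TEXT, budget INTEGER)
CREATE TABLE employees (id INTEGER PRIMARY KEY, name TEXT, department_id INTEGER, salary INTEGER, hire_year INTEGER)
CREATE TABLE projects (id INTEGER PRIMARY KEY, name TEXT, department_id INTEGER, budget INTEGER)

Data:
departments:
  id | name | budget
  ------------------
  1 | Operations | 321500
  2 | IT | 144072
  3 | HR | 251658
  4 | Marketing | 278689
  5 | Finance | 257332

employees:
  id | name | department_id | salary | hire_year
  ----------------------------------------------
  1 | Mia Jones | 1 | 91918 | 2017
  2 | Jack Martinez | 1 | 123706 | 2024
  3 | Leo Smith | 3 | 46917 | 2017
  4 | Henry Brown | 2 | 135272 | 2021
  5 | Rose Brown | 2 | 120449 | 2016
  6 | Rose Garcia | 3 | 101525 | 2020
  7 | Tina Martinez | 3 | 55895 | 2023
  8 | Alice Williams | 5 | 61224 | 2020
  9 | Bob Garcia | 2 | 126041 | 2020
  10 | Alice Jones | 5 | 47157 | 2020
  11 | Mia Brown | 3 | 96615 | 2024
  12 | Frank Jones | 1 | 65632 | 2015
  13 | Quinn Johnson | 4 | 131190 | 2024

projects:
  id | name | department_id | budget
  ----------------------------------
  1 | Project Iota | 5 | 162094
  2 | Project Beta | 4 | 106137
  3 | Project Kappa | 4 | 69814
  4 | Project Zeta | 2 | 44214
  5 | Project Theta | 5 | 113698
SELECT c.name, p.name AS department, c.budget FROM projects c JOIN departments p ON c.department_id = p.id WHERE p.budget > 256643

Execution result:
name | department | budget
Project Iota | Finance | 162094
Project Beta | Marketing | 106137
Project Kappa | Marketing | 69814
Project Theta | Finance | 113698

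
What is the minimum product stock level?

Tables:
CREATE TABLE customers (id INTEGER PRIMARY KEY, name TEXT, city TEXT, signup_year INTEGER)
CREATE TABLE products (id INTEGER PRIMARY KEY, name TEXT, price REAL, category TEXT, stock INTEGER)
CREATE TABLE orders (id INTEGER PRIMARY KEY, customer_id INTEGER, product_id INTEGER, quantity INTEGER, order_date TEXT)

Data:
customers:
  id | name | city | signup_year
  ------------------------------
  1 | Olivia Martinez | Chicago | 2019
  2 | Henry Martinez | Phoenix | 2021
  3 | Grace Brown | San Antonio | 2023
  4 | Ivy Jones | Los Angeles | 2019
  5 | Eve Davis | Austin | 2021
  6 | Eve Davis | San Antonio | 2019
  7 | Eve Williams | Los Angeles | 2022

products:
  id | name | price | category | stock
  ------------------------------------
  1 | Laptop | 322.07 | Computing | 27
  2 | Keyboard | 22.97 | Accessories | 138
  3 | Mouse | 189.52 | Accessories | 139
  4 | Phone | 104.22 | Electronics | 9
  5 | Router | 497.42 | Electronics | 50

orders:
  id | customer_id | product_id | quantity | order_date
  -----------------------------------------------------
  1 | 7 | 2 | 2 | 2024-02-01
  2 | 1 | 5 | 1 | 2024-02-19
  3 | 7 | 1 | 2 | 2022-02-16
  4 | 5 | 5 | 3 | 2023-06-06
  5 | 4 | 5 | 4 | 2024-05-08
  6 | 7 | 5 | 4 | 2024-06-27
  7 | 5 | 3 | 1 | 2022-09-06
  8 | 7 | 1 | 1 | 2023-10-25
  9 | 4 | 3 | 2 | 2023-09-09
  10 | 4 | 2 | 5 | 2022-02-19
SELECT MIN(stock) FROM products

Execution result:
9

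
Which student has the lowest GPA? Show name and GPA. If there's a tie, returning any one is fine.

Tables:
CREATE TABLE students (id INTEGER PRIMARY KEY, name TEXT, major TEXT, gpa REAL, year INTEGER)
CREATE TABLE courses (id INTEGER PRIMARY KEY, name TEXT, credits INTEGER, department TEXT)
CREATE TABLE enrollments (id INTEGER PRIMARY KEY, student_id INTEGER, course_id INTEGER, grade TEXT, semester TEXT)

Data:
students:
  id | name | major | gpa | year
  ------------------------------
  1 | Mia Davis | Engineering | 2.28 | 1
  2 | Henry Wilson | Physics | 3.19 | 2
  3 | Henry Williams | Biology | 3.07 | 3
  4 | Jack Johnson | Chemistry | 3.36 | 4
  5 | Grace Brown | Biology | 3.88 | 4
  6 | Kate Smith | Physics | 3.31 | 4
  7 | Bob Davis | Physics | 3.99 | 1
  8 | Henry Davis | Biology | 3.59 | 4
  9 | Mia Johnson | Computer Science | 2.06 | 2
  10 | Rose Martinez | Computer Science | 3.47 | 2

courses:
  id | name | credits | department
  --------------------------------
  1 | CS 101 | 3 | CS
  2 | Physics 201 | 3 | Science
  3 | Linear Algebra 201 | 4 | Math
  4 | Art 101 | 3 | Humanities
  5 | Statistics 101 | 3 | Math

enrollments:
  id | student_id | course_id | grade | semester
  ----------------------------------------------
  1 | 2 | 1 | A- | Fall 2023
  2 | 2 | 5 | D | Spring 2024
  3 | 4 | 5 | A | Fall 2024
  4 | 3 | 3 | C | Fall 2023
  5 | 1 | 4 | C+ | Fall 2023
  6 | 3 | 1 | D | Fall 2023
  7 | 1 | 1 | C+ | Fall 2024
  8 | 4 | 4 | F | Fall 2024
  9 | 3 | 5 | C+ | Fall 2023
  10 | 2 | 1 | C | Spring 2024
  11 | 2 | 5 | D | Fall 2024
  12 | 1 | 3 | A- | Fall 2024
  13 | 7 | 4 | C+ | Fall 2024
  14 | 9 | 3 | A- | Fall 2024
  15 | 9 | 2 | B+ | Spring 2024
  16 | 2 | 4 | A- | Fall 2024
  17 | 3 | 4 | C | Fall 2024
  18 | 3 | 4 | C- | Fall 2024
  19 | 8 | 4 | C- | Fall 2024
SELECT name, gpa FROM students ORDER BY gpa ASC LIMIT 1

Execution result:
name | gpa
Mia Johnson | 2.06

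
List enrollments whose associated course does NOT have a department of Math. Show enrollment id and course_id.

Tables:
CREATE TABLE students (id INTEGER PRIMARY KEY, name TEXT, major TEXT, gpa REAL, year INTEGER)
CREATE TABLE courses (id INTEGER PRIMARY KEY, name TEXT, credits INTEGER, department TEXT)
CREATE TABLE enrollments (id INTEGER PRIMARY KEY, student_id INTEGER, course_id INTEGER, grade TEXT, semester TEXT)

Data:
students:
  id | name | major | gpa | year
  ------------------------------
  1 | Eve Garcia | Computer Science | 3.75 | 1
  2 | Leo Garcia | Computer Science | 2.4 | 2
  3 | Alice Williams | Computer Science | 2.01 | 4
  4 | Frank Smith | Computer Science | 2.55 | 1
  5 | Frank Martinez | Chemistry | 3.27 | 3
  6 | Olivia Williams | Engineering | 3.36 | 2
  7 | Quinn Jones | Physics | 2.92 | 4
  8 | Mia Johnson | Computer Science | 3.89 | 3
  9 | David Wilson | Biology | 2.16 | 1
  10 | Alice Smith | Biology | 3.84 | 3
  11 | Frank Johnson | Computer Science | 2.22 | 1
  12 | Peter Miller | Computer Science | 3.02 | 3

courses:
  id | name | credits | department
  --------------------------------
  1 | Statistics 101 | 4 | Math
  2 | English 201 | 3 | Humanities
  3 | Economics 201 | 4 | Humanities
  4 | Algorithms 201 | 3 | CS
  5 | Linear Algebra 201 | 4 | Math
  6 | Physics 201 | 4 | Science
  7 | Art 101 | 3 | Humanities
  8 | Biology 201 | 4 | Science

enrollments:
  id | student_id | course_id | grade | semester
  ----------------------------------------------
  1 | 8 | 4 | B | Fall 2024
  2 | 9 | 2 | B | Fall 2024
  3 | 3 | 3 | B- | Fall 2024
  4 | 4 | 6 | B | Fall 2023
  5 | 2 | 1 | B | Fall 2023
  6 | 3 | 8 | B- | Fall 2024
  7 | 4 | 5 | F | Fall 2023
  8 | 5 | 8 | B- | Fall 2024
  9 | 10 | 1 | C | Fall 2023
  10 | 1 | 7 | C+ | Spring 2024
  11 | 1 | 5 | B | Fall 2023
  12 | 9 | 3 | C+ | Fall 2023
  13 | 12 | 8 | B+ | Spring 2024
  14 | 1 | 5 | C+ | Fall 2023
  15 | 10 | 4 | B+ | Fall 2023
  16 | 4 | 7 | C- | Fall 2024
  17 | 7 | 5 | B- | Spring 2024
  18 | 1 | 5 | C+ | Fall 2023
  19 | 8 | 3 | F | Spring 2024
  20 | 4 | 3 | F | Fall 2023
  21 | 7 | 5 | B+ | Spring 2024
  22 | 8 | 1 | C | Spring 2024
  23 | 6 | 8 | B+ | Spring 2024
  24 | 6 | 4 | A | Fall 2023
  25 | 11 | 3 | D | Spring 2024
SELECT id, course_id FROM enrollments WHERE course_id NOT IN (SELECT id FROM courses WHERE department = 'Math')

Execution result:
id | course_id
1 | 4
2 | 2
3 | 3
4 | 6
6 | 8
8 | 8
10 | 7
12 | 3
13 | 8
15 | 4
16 | 7
19 | 3
20 | 3
23 | 8
24 | 4
25 | 3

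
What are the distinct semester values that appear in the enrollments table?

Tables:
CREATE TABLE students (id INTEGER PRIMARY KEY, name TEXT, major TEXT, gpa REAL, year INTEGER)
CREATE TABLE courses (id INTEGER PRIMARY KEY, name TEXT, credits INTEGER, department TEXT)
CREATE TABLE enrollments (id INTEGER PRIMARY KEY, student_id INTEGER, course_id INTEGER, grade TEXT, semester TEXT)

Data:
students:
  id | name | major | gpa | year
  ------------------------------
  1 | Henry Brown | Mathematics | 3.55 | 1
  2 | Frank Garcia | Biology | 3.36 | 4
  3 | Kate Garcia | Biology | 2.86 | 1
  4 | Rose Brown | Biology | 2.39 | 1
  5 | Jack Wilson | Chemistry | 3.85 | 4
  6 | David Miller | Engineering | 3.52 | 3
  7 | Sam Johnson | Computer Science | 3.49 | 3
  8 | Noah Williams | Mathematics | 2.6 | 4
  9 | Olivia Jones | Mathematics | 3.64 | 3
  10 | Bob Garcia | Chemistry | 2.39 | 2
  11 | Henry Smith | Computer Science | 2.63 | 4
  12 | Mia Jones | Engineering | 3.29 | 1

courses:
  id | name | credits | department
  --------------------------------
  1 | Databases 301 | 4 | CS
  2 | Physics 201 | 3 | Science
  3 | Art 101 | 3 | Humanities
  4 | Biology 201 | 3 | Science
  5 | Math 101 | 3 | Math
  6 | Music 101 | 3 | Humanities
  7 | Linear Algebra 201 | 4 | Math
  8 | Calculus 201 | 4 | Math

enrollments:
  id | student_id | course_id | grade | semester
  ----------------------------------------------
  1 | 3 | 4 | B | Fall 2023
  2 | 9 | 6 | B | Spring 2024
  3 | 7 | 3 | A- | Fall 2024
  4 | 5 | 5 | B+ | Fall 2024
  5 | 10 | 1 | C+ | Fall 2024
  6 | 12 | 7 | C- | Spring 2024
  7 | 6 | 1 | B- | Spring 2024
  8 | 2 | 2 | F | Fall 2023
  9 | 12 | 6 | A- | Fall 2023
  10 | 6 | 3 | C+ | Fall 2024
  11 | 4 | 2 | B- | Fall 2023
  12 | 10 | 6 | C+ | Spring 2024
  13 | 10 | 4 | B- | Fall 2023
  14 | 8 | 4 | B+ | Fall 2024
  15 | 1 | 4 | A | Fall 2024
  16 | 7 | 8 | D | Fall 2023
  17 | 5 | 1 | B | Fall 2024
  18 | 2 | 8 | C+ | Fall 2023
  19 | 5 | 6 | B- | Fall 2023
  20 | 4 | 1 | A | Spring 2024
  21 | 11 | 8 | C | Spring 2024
SELECT DISTINCT semester FROM enrollments

Execution result:
semester
Fall 2023
Spring 2024
Fall 2024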